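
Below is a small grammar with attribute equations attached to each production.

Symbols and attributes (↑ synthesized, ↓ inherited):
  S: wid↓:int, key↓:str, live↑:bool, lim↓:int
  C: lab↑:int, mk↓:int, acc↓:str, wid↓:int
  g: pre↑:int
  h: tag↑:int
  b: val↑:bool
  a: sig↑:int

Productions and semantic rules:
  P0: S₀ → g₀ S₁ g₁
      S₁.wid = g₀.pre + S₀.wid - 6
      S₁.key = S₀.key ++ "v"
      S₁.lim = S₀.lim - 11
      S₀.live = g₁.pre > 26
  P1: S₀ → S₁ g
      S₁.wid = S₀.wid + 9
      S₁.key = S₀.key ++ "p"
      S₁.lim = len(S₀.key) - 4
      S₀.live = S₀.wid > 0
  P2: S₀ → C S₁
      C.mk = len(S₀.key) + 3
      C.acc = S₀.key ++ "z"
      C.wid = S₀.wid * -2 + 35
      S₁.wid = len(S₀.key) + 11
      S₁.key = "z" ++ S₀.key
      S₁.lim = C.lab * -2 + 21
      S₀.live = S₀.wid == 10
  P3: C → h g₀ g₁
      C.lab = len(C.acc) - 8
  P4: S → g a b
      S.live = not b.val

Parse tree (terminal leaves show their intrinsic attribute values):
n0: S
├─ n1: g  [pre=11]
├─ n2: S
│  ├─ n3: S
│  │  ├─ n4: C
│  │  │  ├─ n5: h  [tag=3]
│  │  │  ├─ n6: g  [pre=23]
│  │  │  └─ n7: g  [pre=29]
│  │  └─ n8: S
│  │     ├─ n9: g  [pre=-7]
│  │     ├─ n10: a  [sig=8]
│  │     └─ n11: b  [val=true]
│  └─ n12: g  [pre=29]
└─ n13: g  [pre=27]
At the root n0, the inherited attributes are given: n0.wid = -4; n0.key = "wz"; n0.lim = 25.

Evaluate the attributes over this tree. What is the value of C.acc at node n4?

1. n0.wid = -4  [given at root]
2. n0.key = "wz"  [given at root]
3. n0.lim = 25  [given at root]
4. n1.pre = 11  [terminal]
5. n2.wid = 1  [g₀.pre + S₀.wid - 6]
6. n2.key = "wzv"  [S₀.key ++ "v"]
7. n2.lim = 14  [S₀.lim - 11]
8. n3.wid = 10  [S₀.wid + 9]
9. n3.key = "wzvp"  [S₀.key ++ "p"]
10. n3.lim = -1  [len(S₀.key) - 4]
11. n4.mk = 7  [len(S₀.key) + 3]
12. n4.acc = "wzvpz"  [S₀.key ++ "z"]
13. n4.wid = 15  [S₀.wid * -2 + 35]
14. n5.tag = 3  [terminal]
15. n6.pre = 23  [terminal]
16. n7.pre = 29  [terminal]
17. n4.lab = -3  [len(C.acc) - 8]
18. n8.wid = 15  [len(S₀.key) + 11]
19. n8.key = "zwzvp"  ["z" ++ S₀.key]
20. n8.lim = 27  [C.lab * -2 + 21]
21. n9.pre = -7  [terminal]
22. n10.sig = 8  [terminal]
23. n11.val = true  [terminal]
24. n8.live = false  [not b.val]
25. n3.live = true  [S₀.wid == 10]
26. n12.pre = 29  [terminal]
27. n2.live = true  [S₀.wid > 0]
28. n13.pre = 27  [terminal]
29. n0.live = true  [g₁.pre > 26]

"wzvpz"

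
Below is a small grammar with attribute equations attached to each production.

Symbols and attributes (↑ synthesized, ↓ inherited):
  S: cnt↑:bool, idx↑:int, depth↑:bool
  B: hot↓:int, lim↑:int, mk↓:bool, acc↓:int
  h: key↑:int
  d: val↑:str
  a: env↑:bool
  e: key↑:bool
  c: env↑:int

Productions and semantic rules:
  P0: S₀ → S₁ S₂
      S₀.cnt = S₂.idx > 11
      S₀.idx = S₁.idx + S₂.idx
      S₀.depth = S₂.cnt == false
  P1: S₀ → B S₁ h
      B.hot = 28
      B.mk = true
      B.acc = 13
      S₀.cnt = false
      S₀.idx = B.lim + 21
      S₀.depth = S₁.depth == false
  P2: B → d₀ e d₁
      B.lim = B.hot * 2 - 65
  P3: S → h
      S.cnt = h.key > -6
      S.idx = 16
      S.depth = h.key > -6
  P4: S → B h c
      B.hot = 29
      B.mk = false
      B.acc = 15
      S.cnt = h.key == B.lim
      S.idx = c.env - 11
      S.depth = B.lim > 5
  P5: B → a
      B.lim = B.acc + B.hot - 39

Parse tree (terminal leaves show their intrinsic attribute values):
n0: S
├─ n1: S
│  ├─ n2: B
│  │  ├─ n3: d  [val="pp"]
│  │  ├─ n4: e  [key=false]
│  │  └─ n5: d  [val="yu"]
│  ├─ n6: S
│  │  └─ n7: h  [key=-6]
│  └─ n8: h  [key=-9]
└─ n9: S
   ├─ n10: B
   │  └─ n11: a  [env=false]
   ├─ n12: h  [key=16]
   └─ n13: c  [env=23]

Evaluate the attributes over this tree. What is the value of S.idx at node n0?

24

1. n2.hot = 28  [28]
2. n2.mk = true  [true]
3. n2.acc = 13  [13]
4. n3.val = "pp"  [terminal]
5. n4.key = false  [terminal]
6. n5.val = "yu"  [terminal]
7. n2.lim = -9  [B.hot * 2 - 65]
8. n7.key = -6  [terminal]
9. n6.cnt = false  [h.key > -6]
10. n6.idx = 16  [16]
11. n6.depth = false  [h.key > -6]
12. n8.key = -9  [terminal]
13. n1.cnt = false  [false]
14. n1.idx = 12  [B.lim + 21]
15. n1.depth = true  [S₁.depth == false]
16. n10.hot = 29  [29]
17. n10.mk = false  [false]
18. n10.acc = 15  [15]
19. n11.env = false  [terminal]
20. n10.lim = 5  [B.acc + B.hot - 39]
21. n12.key = 16  [terminal]
22. n13.env = 23  [terminal]
23. n9.cnt = false  [h.key == B.lim]
24. n9.idx = 12  [c.env - 11]
25. n9.depth = false  [B.lim > 5]
26. n0.cnt = true  [S₂.idx > 11]
27. n0.idx = 24  [S₁.idx + S₂.idx]
28. n0.depth = true  [S₂.cnt == false]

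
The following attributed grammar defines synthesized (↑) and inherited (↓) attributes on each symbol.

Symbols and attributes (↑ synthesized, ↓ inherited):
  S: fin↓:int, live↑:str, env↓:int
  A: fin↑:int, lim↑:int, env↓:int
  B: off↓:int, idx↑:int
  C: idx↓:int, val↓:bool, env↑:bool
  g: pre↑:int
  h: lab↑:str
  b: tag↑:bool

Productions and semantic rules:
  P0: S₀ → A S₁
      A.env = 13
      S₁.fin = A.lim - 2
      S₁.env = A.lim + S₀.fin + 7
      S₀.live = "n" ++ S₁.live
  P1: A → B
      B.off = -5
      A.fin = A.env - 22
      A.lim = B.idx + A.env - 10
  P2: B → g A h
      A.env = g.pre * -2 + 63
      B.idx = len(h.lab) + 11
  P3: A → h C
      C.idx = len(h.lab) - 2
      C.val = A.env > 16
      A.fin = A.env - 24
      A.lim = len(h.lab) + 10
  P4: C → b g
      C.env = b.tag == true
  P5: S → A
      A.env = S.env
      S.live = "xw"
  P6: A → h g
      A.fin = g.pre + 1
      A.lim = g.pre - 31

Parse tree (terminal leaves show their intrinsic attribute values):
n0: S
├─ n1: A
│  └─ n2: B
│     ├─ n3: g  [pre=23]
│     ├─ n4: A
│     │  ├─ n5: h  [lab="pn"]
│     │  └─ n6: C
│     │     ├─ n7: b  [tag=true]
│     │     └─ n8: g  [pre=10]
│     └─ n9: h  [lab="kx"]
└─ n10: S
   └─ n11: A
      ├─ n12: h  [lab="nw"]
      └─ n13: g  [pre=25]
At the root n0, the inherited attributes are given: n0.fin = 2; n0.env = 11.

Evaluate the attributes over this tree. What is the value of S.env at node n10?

1. n0.fin = 2  [given at root]
2. n0.env = 11  [given at root]
3. n1.env = 13  [13]
4. n2.off = -5  [-5]
5. n3.pre = 23  [terminal]
6. n4.env = 17  [g.pre * -2 + 63]
7. n5.lab = "pn"  [terminal]
8. n6.idx = 0  [len(h.lab) - 2]
9. n6.val = true  [A.env > 16]
10. n7.tag = true  [terminal]
11. n8.pre = 10  [terminal]
12. n6.env = true  [b.tag == true]
13. n4.fin = -7  [A.env - 24]
14. n4.lim = 12  [len(h.lab) + 10]
15. n9.lab = "kx"  [terminal]
16. n2.idx = 13  [len(h.lab) + 11]
17. n1.fin = -9  [A.env - 22]
18. n1.lim = 16  [B.idx + A.env - 10]
19. n10.fin = 14  [A.lim - 2]
20. n10.env = 25  [A.lim + S₀.fin + 7]
21. n11.env = 25  [S.env]
22. n12.lab = "nw"  [terminal]
23. n13.pre = 25  [terminal]
24. n11.fin = 26  [g.pre + 1]
25. n11.lim = -6  [g.pre - 31]
26. n10.live = "xw"  ["xw"]
27. n0.live = "nxw"  ["n" ++ S₁.live]

25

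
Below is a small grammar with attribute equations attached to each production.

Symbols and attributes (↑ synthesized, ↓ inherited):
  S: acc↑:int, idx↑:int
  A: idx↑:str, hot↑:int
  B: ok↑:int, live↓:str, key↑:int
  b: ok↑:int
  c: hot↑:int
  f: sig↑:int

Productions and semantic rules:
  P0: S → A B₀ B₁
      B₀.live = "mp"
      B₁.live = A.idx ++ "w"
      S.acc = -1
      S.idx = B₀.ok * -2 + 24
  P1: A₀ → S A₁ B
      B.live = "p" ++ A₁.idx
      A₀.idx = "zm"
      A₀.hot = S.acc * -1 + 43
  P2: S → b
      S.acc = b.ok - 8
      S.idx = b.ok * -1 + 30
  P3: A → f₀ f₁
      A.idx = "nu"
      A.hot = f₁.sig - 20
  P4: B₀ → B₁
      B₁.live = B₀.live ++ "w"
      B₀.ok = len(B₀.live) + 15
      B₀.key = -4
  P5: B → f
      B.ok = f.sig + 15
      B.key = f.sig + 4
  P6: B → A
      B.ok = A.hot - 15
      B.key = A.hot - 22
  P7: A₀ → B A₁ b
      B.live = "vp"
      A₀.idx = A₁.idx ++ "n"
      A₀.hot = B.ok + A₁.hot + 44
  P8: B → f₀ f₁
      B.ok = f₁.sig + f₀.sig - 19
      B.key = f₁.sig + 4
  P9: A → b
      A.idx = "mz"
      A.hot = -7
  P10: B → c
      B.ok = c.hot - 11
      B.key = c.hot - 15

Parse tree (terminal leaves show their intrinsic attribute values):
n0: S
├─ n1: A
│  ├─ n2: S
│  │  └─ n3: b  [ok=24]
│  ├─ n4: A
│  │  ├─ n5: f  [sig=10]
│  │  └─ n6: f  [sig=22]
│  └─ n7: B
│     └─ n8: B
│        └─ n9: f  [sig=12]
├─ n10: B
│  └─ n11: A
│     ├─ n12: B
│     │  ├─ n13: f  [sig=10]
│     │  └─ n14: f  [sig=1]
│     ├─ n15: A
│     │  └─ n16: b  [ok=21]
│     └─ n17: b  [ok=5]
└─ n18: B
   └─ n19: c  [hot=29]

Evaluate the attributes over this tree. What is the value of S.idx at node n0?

1. n3.ok = 24  [terminal]
2. n2.acc = 16  [b.ok - 8]
3. n2.idx = 6  [b.ok * -1 + 30]
4. n5.sig = 10  [terminal]
5. n6.sig = 22  [terminal]
6. n4.idx = "nu"  ["nu"]
7. n4.hot = 2  [f₁.sig - 20]
8. n7.live = "pnu"  ["p" ++ A₁.idx]
9. n8.live = "pnuw"  [B₀.live ++ "w"]
10. n9.sig = 12  [terminal]
11. n8.ok = 27  [f.sig + 15]
12. n8.key = 16  [f.sig + 4]
13. n7.ok = 18  [len(B₀.live) + 15]
14. n7.key = -4  [-4]
15. n1.idx = "zm"  ["zm"]
16. n1.hot = 27  [S.acc * -1 + 43]
17. n10.live = "mp"  ["mp"]
18. n12.live = "vp"  ["vp"]
19. n13.sig = 10  [terminal]
20. n14.sig = 1  [terminal]
21. n12.ok = -8  [f₁.sig + f₀.sig - 19]
22. n12.key = 5  [f₁.sig + 4]
23. n16.ok = 21  [terminal]
24. n15.idx = "mz"  ["mz"]
25. n15.hot = -7  [-7]
26. n17.ok = 5  [terminal]
27. n11.idx = "mzn"  [A₁.idx ++ "n"]
28. n11.hot = 29  [B.ok + A₁.hot + 44]
29. n10.ok = 14  [A.hot - 15]
30. n10.key = 7  [A.hot - 22]
31. n18.live = "zmw"  [A.idx ++ "w"]
32. n19.hot = 29  [terminal]
33. n18.ok = 18  [c.hot - 11]
34. n18.key = 14  [c.hot - 15]
35. n0.acc = -1  [-1]
36. n0.idx = -4  [B₀.ok * -2 + 24]

-4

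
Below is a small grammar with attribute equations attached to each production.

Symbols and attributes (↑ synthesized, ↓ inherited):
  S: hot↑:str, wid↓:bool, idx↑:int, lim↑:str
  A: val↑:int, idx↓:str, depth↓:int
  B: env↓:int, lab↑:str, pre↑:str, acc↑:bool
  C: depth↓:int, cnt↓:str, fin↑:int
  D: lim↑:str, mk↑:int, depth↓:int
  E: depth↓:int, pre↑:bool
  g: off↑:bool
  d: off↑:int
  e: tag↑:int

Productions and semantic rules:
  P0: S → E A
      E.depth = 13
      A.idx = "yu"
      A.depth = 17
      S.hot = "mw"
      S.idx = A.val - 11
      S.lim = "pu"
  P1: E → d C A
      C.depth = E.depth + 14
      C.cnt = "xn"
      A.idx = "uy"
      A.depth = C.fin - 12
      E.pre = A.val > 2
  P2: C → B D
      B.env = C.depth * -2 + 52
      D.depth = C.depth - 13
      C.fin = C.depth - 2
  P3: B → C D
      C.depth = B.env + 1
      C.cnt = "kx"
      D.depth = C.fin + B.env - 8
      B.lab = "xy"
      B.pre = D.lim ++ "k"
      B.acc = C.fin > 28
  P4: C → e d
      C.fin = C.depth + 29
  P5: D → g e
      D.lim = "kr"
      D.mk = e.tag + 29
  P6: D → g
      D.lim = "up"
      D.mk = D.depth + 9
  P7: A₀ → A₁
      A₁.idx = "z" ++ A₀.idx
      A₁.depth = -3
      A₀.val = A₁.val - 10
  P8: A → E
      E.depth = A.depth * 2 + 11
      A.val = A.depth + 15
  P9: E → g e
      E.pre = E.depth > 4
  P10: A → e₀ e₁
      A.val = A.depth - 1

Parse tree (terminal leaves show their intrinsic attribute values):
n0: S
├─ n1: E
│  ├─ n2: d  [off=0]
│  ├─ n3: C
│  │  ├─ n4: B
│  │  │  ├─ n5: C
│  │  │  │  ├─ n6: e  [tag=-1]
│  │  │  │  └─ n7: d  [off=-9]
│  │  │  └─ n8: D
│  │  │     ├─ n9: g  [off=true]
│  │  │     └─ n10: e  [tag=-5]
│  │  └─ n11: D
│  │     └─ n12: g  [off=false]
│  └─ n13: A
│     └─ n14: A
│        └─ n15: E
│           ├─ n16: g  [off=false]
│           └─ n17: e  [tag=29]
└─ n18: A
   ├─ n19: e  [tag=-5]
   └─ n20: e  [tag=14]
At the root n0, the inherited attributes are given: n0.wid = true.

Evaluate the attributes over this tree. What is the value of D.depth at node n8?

18

1. n0.wid = true  [given at root]
2. n1.depth = 13  [13]
3. n2.off = 0  [terminal]
4. n3.depth = 27  [E.depth + 14]
5. n3.cnt = "xn"  ["xn"]
6. n4.env = -2  [C.depth * -2 + 52]
7. n5.depth = -1  [B.env + 1]
8. n5.cnt = "kx"  ["kx"]
9. n6.tag = -1  [terminal]
10. n7.off = -9  [terminal]
11. n5.fin = 28  [C.depth + 29]
12. n8.depth = 18  [C.fin + B.env - 8]
13. n9.off = true  [terminal]
14. n10.tag = -5  [terminal]
15. n8.lim = "kr"  ["kr"]
16. n8.mk = 24  [e.tag + 29]
17. n4.lab = "xy"  ["xy"]
18. n4.pre = "krk"  [D.lim ++ "k"]
19. n4.acc = false  [C.fin > 28]
20. n11.depth = 14  [C.depth - 13]
21. n12.off = false  [terminal]
22. n11.lim = "up"  ["up"]
23. n11.mk = 23  [D.depth + 9]
24. n3.fin = 25  [C.depth - 2]
25. n13.idx = "uy"  ["uy"]
26. n13.depth = 13  [C.fin - 12]
27. n14.idx = "zuy"  ["z" ++ A₀.idx]
28. n14.depth = -3  [-3]
29. n15.depth = 5  [A.depth * 2 + 11]
30. n16.off = false  [terminal]
31. n17.tag = 29  [terminal]
32. n15.pre = true  [E.depth > 4]
33. n14.val = 12  [A.depth + 15]
34. n13.val = 2  [A₁.val - 10]
35. n1.pre = false  [A.val > 2]
36. n18.idx = "yu"  ["yu"]
37. n18.depth = 17  [17]
38. n19.tag = -5  [terminal]
39. n20.tag = 14  [terminal]
40. n18.val = 16  [A.depth - 1]
41. n0.hot = "mw"  ["mw"]
42. n0.idx = 5  [A.val - 11]
43. n0.lim = "pu"  ["pu"]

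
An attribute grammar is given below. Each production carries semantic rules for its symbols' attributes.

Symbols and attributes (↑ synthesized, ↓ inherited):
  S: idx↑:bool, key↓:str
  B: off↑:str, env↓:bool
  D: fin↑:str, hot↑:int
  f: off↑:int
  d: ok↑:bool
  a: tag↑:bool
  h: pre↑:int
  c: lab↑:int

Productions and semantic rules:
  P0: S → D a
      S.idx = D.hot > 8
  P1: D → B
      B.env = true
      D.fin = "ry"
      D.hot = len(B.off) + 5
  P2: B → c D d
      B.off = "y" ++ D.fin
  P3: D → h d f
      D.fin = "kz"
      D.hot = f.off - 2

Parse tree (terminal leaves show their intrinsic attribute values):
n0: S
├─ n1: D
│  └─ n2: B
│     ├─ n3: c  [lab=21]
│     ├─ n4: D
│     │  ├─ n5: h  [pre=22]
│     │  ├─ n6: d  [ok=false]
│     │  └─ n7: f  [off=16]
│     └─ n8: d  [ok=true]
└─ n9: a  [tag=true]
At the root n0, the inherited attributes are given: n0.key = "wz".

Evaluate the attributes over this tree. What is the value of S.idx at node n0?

false

1. n0.key = "wz"  [given at root]
2. n2.env = true  [true]
3. n3.lab = 21  [terminal]
4. n5.pre = 22  [terminal]
5. n6.ok = false  [terminal]
6. n7.off = 16  [terminal]
7. n4.fin = "kz"  ["kz"]
8. n4.hot = 14  [f.off - 2]
9. n8.ok = true  [terminal]
10. n2.off = "ykz"  ["y" ++ D.fin]
11. n1.fin = "ry"  ["ry"]
12. n1.hot = 8  [len(B.off) + 5]
13. n9.tag = true  [terminal]
14. n0.idx = false  [D.hot > 8]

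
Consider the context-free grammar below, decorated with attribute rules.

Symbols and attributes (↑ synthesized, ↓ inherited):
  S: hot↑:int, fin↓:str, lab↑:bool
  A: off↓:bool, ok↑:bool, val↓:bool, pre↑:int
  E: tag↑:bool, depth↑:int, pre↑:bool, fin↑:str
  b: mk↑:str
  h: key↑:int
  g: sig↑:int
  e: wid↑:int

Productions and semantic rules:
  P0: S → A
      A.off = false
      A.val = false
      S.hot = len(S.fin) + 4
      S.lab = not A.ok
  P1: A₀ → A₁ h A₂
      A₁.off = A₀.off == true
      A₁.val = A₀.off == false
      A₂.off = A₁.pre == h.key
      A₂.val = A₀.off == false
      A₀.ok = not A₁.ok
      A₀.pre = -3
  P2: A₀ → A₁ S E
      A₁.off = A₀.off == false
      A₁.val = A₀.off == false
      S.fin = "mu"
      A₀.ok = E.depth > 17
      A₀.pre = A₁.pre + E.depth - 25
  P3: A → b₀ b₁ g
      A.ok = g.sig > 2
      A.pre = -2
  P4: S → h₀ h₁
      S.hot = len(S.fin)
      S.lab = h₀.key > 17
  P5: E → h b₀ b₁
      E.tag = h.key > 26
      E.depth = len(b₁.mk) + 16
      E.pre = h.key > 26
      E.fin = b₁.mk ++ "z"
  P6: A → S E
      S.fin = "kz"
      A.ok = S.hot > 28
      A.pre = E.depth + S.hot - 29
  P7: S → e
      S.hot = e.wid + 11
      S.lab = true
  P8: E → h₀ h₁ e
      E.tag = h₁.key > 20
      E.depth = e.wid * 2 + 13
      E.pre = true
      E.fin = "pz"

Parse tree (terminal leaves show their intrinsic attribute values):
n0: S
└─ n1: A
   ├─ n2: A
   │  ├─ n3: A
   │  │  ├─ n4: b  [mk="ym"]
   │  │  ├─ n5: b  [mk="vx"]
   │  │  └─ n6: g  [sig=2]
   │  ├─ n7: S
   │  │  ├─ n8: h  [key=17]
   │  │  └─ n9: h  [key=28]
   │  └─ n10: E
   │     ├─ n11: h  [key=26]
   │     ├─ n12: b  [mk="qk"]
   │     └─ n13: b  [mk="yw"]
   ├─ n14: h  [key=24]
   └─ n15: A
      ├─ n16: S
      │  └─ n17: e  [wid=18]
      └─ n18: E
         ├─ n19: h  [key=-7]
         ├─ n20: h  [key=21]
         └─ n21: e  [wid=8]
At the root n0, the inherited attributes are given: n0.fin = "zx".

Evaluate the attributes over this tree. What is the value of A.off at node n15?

1. n0.fin = "zx"  [given at root]
2. n1.off = false  [false]
3. n1.val = false  [false]
4. n2.off = false  [A₀.off == true]
5. n2.val = true  [A₀.off == false]
6. n3.off = true  [A₀.off == false]
7. n3.val = true  [A₀.off == false]
8. n4.mk = "ym"  [terminal]
9. n5.mk = "vx"  [terminal]
10. n6.sig = 2  [terminal]
11. n3.ok = false  [g.sig > 2]
12. n3.pre = -2  [-2]
13. n7.fin = "mu"  ["mu"]
14. n8.key = 17  [terminal]
15. n9.key = 28  [terminal]
16. n7.hot = 2  [len(S.fin)]
17. n7.lab = false  [h₀.key > 17]
18. n11.key = 26  [terminal]
19. n12.mk = "qk"  [terminal]
20. n13.mk = "yw"  [terminal]
21. n10.tag = false  [h.key > 26]
22. n10.depth = 18  [len(b₁.mk) + 16]
23. n10.pre = false  [h.key > 26]
24. n10.fin = "ywz"  [b₁.mk ++ "z"]
25. n2.ok = true  [E.depth > 17]
26. n2.pre = -9  [A₁.pre + E.depth - 25]
27. n14.key = 24  [terminal]
28. n15.off = false  [A₁.pre == h.key]
29. n15.val = true  [A₀.off == false]
30. n16.fin = "kz"  ["kz"]
31. n17.wid = 18  [terminal]
32. n16.hot = 29  [e.wid + 11]
33. n16.lab = true  [true]
34. n19.key = -7  [terminal]
35. n20.key = 21  [terminal]
36. n21.wid = 8  [terminal]
37. n18.tag = true  [h₁.key > 20]
38. n18.depth = 29  [e.wid * 2 + 13]
39. n18.pre = true  [true]
40. n18.fin = "pz"  ["pz"]
41. n15.ok = true  [S.hot > 28]
42. n15.pre = 29  [E.depth + S.hot - 29]
43. n1.ok = false  [not A₁.ok]
44. n1.pre = -3  [-3]
45. n0.hot = 6  [len(S.fin) + 4]
46. n0.lab = true  [not A.ok]

false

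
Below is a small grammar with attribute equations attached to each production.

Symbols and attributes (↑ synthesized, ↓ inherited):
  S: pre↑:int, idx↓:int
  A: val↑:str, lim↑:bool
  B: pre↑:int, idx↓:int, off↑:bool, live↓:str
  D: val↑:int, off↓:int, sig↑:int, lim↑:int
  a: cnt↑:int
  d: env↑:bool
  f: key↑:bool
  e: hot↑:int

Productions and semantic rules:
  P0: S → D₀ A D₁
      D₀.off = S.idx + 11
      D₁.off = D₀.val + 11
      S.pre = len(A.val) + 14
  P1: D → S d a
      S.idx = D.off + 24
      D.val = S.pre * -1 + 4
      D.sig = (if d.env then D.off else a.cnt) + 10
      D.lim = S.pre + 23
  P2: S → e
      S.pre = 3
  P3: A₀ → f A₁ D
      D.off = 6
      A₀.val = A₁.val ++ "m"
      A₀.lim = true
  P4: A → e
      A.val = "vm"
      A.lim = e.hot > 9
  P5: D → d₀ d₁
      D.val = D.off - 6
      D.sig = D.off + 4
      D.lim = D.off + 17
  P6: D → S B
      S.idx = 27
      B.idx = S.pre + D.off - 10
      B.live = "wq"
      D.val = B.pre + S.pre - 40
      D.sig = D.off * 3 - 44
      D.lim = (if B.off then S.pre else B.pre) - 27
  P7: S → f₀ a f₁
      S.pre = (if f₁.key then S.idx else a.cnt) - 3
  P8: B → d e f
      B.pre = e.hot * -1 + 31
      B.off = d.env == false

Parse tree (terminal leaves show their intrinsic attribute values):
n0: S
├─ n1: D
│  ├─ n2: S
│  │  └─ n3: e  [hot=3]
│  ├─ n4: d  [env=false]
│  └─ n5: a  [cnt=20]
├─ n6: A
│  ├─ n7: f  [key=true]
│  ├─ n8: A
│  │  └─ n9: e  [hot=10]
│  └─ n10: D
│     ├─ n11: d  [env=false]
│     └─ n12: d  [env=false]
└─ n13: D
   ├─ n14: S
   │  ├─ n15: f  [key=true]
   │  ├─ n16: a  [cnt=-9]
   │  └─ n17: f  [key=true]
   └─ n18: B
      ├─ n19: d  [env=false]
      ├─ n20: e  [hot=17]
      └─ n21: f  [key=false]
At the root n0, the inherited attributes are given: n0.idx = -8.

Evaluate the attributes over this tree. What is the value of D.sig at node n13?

1. n0.idx = -8  [given at root]
2. n1.off = 3  [S.idx + 11]
3. n2.idx = 27  [D.off + 24]
4. n3.hot = 3  [terminal]
5. n2.pre = 3  [3]
6. n4.env = false  [terminal]
7. n5.cnt = 20  [terminal]
8. n1.val = 1  [S.pre * -1 + 4]
9. n1.sig = 30  [(if d.env then D.off else a.cnt) + 10]
10. n1.lim = 26  [S.pre + 23]
11. n7.key = true  [terminal]
12. n9.hot = 10  [terminal]
13. n8.val = "vm"  ["vm"]
14. n8.lim = true  [e.hot > 9]
15. n10.off = 6  [6]
16. n11.env = false  [terminal]
17. n12.env = false  [terminal]
18. n10.val = 0  [D.off - 6]
19. n10.sig = 10  [D.off + 4]
20. n10.lim = 23  [D.off + 17]
21. n6.val = "vmm"  [A₁.val ++ "m"]
22. n6.lim = true  [true]
23. n13.off = 12  [D₀.val + 11]
24. n14.idx = 27  [27]
25. n15.key = true  [terminal]
26. n16.cnt = -9  [terminal]
27. n17.key = true  [terminal]
28. n14.pre = 24  [(if f₁.key then S.idx else a.cnt) - 3]
29. n18.idx = 26  [S.pre + D.off - 10]
30. n18.live = "wq"  ["wq"]
31. n19.env = false  [terminal]
32. n20.hot = 17  [terminal]
33. n21.key = false  [terminal]
34. n18.pre = 14  [e.hot * -1 + 31]
35. n18.off = true  [d.env == false]
36. n13.val = -2  [B.pre + S.pre - 40]
37. n13.sig = -8  [D.off * 3 - 44]
38. n13.lim = -3  [(if B.off then S.pre else B.pre) - 27]
39. n0.pre = 17  [len(A.val) + 14]

-8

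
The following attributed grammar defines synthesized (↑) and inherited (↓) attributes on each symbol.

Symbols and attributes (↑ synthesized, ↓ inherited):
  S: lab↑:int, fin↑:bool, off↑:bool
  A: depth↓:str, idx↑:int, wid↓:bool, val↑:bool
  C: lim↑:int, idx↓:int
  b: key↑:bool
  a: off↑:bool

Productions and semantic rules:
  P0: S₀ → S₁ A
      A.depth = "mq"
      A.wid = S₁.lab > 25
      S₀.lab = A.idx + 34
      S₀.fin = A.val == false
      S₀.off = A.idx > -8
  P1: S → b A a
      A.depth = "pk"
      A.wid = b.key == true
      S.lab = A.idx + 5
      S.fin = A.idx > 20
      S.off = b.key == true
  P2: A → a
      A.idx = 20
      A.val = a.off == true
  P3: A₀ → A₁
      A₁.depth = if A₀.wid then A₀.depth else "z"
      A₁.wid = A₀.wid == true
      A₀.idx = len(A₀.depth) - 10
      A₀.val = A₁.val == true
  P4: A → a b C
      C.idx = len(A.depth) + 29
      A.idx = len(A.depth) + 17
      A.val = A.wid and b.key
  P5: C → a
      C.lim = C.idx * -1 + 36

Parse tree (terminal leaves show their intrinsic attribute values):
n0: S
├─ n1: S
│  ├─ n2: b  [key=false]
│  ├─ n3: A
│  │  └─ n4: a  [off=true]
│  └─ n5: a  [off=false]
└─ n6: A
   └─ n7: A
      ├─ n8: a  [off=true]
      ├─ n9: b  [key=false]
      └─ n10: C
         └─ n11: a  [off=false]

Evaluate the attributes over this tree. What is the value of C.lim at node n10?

1. n2.key = false  [terminal]
2. n3.depth = "pk"  ["pk"]
3. n3.wid = false  [b.key == true]
4. n4.off = true  [terminal]
5. n3.idx = 20  [20]
6. n3.val = true  [a.off == true]
7. n5.off = false  [terminal]
8. n1.lab = 25  [A.idx + 5]
9. n1.fin = false  [A.idx > 20]
10. n1.off = false  [b.key == true]
11. n6.depth = "mq"  ["mq"]
12. n6.wid = false  [S₁.lab > 25]
13. n7.depth = "z"  [if A₀.wid then A₀.depth else "z"]
14. n7.wid = false  [A₀.wid == true]
15. n8.off = true  [terminal]
16. n9.key = false  [terminal]
17. n10.idx = 30  [len(A.depth) + 29]
18. n11.off = false  [terminal]
19. n10.lim = 6  [C.idx * -1 + 36]
20. n7.idx = 18  [len(A.depth) + 17]
21. n7.val = false  [A.wid and b.key]
22. n6.idx = -8  [len(A₀.depth) - 10]
23. n6.val = false  [A₁.val == true]
24. n0.lab = 26  [A.idx + 34]
25. n0.fin = true  [A.val == false]
26. n0.off = false  [A.idx > -8]

6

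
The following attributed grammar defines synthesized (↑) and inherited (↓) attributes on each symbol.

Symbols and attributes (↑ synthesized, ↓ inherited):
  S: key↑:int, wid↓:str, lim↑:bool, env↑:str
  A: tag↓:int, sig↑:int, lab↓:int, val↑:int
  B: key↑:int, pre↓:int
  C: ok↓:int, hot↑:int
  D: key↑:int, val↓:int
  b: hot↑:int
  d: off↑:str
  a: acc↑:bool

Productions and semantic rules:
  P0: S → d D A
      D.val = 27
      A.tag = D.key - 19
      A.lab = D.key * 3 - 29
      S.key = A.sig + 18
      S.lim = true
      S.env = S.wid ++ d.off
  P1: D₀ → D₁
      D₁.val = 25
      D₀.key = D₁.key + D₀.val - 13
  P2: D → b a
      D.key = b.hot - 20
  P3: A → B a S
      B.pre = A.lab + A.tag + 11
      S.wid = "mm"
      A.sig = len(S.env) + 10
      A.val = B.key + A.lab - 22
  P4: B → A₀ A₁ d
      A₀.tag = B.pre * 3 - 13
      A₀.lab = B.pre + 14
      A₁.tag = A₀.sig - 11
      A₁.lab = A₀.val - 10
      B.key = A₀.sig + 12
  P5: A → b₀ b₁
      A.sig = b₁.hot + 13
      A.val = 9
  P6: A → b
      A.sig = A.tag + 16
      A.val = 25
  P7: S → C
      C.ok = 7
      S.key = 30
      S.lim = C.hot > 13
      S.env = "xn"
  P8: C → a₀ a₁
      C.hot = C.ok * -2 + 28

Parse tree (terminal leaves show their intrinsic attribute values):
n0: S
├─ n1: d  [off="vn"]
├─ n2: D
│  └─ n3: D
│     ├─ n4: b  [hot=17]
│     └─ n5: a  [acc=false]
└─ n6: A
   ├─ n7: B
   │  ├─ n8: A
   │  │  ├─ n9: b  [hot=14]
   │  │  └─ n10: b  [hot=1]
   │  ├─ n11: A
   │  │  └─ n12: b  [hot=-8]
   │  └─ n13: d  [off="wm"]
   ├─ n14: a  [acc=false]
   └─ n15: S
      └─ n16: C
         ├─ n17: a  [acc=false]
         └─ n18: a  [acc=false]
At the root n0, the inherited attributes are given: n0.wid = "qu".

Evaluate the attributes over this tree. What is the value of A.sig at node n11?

19

1. n0.wid = "qu"  [given at root]
2. n1.off = "vn"  [terminal]
3. n2.val = 27  [27]
4. n3.val = 25  [25]
5. n4.hot = 17  [terminal]
6. n5.acc = false  [terminal]
7. n3.key = -3  [b.hot - 20]
8. n2.key = 11  [D₁.key + D₀.val - 13]
9. n6.tag = -8  [D.key - 19]
10. n6.lab = 4  [D.key * 3 - 29]
11. n7.pre = 7  [A.lab + A.tag + 11]
12. n8.tag = 8  [B.pre * 3 - 13]
13. n8.lab = 21  [B.pre + 14]
14. n9.hot = 14  [terminal]
15. n10.hot = 1  [terminal]
16. n8.sig = 14  [b₁.hot + 13]
17. n8.val = 9  [9]
18. n11.tag = 3  [A₀.sig - 11]
19. n11.lab = -1  [A₀.val - 10]
20. n12.hot = -8  [terminal]
21. n11.sig = 19  [A.tag + 16]
22. n11.val = 25  [25]
23. n13.off = "wm"  [terminal]
24. n7.key = 26  [A₀.sig + 12]
25. n14.acc = false  [terminal]
26. n15.wid = "mm"  ["mm"]
27. n16.ok = 7  [7]
28. n17.acc = false  [terminal]
29. n18.acc = false  [terminal]
30. n16.hot = 14  [C.ok * -2 + 28]
31. n15.key = 30  [30]
32. n15.lim = true  [C.hot > 13]
33. n15.env = "xn"  ["xn"]
34. n6.sig = 12  [len(S.env) + 10]
35. n6.val = 8  [B.key + A.lab - 22]
36. n0.key = 30  [A.sig + 18]
37. n0.lim = true  [true]
38. n0.env = "quvn"  [S.wid ++ d.off]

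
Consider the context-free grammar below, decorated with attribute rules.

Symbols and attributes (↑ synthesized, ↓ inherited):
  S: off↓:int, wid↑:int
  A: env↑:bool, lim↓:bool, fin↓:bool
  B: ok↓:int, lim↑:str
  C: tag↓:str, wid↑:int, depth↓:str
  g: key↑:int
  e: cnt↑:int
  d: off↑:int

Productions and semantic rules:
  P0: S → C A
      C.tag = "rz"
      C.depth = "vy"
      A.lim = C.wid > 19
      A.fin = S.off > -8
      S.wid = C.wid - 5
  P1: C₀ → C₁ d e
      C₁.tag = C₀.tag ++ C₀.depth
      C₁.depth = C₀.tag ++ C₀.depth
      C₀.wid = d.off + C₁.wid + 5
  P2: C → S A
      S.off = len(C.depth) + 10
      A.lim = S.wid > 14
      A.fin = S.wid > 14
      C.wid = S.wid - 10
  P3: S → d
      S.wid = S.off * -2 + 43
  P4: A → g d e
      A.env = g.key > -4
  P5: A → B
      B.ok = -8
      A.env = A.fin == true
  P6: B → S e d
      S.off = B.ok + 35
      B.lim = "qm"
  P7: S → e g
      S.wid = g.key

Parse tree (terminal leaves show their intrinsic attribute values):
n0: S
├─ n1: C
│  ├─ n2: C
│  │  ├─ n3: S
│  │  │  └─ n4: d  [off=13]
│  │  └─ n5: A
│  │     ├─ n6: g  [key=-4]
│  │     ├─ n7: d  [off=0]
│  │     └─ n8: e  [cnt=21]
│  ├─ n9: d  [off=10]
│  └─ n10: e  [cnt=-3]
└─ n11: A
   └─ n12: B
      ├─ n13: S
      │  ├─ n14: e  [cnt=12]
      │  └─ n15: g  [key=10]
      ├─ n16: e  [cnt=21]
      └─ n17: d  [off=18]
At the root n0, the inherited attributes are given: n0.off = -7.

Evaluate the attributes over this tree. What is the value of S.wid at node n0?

15

1. n0.off = -7  [given at root]
2. n1.tag = "rz"  ["rz"]
3. n1.depth = "vy"  ["vy"]
4. n2.tag = "rzvy"  [C₀.tag ++ C₀.depth]
5. n2.depth = "rzvy"  [C₀.tag ++ C₀.depth]
6. n3.off = 14  [len(C.depth) + 10]
7. n4.off = 13  [terminal]
8. n3.wid = 15  [S.off * -2 + 43]
9. n5.lim = true  [S.wid > 14]
10. n5.fin = true  [S.wid > 14]
11. n6.key = -4  [terminal]
12. n7.off = 0  [terminal]
13. n8.cnt = 21  [terminal]
14. n5.env = false  [g.key > -4]
15. n2.wid = 5  [S.wid - 10]
16. n9.off = 10  [terminal]
17. n10.cnt = -3  [terminal]
18. n1.wid = 20  [d.off + C₁.wid + 5]
19. n11.lim = true  [C.wid > 19]
20. n11.fin = true  [S.off > -8]
21. n12.ok = -8  [-8]
22. n13.off = 27  [B.ok + 35]
23. n14.cnt = 12  [terminal]
24. n15.key = 10  [terminal]
25. n13.wid = 10  [g.key]
26. n16.cnt = 21  [terminal]
27. n17.off = 18  [terminal]
28. n12.lim = "qm"  ["qm"]
29. n11.env = true  [A.fin == true]
30. n0.wid = 15  [C.wid - 5]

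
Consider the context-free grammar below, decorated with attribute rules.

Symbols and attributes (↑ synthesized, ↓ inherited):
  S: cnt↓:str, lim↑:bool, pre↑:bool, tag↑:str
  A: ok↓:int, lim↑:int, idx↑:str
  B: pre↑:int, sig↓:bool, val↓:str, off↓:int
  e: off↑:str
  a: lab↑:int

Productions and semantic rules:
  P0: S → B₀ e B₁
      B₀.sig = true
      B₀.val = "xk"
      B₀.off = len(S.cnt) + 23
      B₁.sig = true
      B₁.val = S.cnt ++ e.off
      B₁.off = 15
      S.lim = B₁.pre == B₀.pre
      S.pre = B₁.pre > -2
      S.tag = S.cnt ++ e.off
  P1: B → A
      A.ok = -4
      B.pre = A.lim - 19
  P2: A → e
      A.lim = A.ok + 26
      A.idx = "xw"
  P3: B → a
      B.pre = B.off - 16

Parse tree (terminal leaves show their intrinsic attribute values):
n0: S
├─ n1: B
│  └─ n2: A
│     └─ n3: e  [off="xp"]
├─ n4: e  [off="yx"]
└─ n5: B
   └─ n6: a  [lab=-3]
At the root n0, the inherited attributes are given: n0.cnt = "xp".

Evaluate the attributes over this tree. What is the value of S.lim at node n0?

1. n0.cnt = "xp"  [given at root]
2. n1.sig = true  [true]
3. n1.val = "xk"  ["xk"]
4. n1.off = 25  [len(S.cnt) + 23]
5. n2.ok = -4  [-4]
6. n3.off = "xp"  [terminal]
7. n2.lim = 22  [A.ok + 26]
8. n2.idx = "xw"  ["xw"]
9. n1.pre = 3  [A.lim - 19]
10. n4.off = "yx"  [terminal]
11. n5.sig = true  [true]
12. n5.val = "xpyx"  [S.cnt ++ e.off]
13. n5.off = 15  [15]
14. n6.lab = -3  [terminal]
15. n5.pre = -1  [B.off - 16]
16. n0.lim = false  [B₁.pre == B₀.pre]
17. n0.pre = true  [B₁.pre > -2]
18. n0.tag = "xpyx"  [S.cnt ++ e.off]

false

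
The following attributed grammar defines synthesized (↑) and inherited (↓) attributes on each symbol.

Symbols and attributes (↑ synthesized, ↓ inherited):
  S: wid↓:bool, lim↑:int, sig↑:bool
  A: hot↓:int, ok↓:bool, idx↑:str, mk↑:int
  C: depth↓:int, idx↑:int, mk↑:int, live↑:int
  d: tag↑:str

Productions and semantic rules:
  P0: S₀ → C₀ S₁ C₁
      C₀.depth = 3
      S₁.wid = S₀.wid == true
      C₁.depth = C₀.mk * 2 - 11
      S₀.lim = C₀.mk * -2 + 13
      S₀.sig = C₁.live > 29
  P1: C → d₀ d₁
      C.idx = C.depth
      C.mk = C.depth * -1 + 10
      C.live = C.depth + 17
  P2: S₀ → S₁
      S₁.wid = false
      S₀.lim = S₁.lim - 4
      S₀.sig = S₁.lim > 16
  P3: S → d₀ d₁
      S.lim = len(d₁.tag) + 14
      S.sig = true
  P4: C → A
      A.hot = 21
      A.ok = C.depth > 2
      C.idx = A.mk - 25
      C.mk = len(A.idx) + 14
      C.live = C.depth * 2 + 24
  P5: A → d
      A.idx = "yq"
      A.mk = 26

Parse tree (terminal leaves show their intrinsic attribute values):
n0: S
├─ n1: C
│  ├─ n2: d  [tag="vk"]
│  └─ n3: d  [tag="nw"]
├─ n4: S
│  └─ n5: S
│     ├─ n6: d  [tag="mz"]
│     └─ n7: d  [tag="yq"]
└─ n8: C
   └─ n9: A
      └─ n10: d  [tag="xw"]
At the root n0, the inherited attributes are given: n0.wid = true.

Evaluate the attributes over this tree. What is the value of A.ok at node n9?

1. n0.wid = true  [given at root]
2. n1.depth = 3  [3]
3. n2.tag = "vk"  [terminal]
4. n3.tag = "nw"  [terminal]
5. n1.idx = 3  [C.depth]
6. n1.mk = 7  [C.depth * -1 + 10]
7. n1.live = 20  [C.depth + 17]
8. n4.wid = true  [S₀.wid == true]
9. n5.wid = false  [false]
10. n6.tag = "mz"  [terminal]
11. n7.tag = "yq"  [terminal]
12. n5.lim = 16  [len(d₁.tag) + 14]
13. n5.sig = true  [true]
14. n4.lim = 12  [S₁.lim - 4]
15. n4.sig = false  [S₁.lim > 16]
16. n8.depth = 3  [C₀.mk * 2 - 11]
17. n9.hot = 21  [21]
18. n9.ok = true  [C.depth > 2]
19. n10.tag = "xw"  [terminal]
20. n9.idx = "yq"  ["yq"]
21. n9.mk = 26  [26]
22. n8.idx = 1  [A.mk - 25]
23. n8.mk = 16  [len(A.idx) + 14]
24. n8.live = 30  [C.depth * 2 + 24]
25. n0.lim = -1  [C₀.mk * -2 + 13]
26. n0.sig = true  [C₁.live > 29]

true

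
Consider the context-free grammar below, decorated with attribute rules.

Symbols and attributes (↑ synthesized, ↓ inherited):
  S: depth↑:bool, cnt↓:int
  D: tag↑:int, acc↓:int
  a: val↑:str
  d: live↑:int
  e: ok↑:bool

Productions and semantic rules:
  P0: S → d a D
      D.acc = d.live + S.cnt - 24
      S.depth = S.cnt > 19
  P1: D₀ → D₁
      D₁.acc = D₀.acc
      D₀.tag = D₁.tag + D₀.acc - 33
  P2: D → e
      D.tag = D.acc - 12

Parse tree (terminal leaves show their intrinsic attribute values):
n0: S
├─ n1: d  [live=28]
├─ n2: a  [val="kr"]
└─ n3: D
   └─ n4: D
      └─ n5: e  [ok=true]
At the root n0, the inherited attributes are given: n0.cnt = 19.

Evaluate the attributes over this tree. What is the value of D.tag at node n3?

1. n0.cnt = 19  [given at root]
2. n1.live = 28  [terminal]
3. n2.val = "kr"  [terminal]
4. n3.acc = 23  [d.live + S.cnt - 24]
5. n4.acc = 23  [D₀.acc]
6. n5.ok = true  [terminal]
7. n4.tag = 11  [D.acc - 12]
8. n3.tag = 1  [D₁.tag + D₀.acc - 33]
9. n0.depth = false  [S.cnt > 19]

1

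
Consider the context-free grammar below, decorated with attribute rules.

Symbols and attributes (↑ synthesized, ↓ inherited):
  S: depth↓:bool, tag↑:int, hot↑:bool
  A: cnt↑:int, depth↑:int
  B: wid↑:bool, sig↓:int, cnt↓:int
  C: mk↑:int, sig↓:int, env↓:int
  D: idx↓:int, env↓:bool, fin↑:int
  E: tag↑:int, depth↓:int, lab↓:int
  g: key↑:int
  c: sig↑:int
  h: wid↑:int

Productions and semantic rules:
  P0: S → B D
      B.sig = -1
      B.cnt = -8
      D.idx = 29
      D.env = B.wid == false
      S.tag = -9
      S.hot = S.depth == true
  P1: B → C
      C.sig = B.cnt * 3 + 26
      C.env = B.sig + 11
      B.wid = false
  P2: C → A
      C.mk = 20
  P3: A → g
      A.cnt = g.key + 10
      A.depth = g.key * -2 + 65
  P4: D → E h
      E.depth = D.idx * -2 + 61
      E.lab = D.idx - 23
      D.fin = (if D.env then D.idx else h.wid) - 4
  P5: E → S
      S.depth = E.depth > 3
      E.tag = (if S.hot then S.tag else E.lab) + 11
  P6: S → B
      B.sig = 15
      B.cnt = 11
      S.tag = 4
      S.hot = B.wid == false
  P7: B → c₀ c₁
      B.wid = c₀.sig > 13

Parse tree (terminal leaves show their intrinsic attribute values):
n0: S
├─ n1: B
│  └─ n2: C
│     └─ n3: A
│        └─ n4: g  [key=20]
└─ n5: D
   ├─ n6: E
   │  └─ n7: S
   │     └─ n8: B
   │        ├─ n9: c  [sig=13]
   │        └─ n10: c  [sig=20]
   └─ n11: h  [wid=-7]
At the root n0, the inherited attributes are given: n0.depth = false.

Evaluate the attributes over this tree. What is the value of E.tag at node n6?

15

1. n0.depth = false  [given at root]
2. n1.sig = -1  [-1]
3. n1.cnt = -8  [-8]
4. n2.sig = 2  [B.cnt * 3 + 26]
5. n2.env = 10  [B.sig + 11]
6. n4.key = 20  [terminal]
7. n3.cnt = 30  [g.key + 10]
8. n3.depth = 25  [g.key * -2 + 65]
9. n2.mk = 20  [20]
10. n1.wid = false  [false]
11. n5.idx = 29  [29]
12. n5.env = true  [B.wid == false]
13. n6.depth = 3  [D.idx * -2 + 61]
14. n6.lab = 6  [D.idx - 23]
15. n7.depth = false  [E.depth > 3]
16. n8.sig = 15  [15]
17. n8.cnt = 11  [11]
18. n9.sig = 13  [terminal]
19. n10.sig = 20  [terminal]
20. n8.wid = false  [c₀.sig > 13]
21. n7.tag = 4  [4]
22. n7.hot = true  [B.wid == false]
23. n6.tag = 15  [(if S.hot then S.tag else E.lab) + 11]
24. n11.wid = -7  [terminal]
25. n5.fin = 25  [(if D.env then D.idx else h.wid) - 4]
26. n0.tag = -9  [-9]
27. n0.hot = false  [S.depth == true]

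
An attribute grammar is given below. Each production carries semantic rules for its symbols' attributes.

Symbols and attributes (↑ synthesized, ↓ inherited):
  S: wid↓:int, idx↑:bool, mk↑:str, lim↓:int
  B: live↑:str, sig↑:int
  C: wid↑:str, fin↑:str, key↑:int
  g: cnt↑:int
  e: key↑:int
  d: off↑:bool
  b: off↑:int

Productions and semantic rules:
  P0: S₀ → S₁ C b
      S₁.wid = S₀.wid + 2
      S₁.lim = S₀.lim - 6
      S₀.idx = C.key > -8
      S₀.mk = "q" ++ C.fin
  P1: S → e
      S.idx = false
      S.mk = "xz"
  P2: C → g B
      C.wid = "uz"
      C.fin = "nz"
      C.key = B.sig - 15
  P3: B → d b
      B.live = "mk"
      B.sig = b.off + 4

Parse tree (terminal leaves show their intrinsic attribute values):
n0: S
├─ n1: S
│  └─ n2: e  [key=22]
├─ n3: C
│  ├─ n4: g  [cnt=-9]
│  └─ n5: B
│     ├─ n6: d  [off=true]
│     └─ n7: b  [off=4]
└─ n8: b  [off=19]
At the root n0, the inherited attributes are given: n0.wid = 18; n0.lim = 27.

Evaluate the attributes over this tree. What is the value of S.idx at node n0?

1. n0.wid = 18  [given at root]
2. n0.lim = 27  [given at root]
3. n1.wid = 20  [S₀.wid + 2]
4. n1.lim = 21  [S₀.lim - 6]
5. n2.key = 22  [terminal]
6. n1.idx = false  [false]
7. n1.mk = "xz"  ["xz"]
8. n4.cnt = -9  [terminal]
9. n6.off = true  [terminal]
10. n7.off = 4  [terminal]
11. n5.live = "mk"  ["mk"]
12. n5.sig = 8  [b.off + 4]
13. n3.wid = "uz"  ["uz"]
14. n3.fin = "nz"  ["nz"]
15. n3.key = -7  [B.sig - 15]
16. n8.off = 19  [terminal]
17. n0.idx = true  [C.key > -8]
18. n0.mk = "qnz"  ["q" ++ C.fin]

true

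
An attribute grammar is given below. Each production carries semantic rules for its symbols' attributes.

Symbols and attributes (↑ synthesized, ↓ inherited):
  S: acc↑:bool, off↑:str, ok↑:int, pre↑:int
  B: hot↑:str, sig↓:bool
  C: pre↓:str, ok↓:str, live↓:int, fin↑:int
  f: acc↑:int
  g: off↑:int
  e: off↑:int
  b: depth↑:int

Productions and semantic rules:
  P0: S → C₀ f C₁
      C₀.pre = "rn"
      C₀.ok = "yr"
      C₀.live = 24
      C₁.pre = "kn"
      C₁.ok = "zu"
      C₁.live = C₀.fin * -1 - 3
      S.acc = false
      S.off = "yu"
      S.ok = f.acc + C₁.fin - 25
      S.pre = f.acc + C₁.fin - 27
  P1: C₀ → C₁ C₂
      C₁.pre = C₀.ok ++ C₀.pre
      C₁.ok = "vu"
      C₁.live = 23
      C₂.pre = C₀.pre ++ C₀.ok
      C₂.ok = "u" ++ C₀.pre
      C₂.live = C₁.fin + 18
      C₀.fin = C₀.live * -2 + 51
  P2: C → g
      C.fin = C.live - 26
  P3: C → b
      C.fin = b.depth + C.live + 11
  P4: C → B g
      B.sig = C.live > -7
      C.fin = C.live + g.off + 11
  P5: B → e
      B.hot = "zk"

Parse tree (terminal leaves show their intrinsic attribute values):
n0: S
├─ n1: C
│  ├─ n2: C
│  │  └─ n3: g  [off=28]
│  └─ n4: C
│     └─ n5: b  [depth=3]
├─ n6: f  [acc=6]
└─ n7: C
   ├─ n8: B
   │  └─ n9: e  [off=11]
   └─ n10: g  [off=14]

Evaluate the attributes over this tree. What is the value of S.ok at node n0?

1. n1.pre = "rn"  ["rn"]
2. n1.ok = "yr"  ["yr"]
3. n1.live = 24  [24]
4. n2.pre = "yrrn"  [C₀.ok ++ C₀.pre]
5. n2.ok = "vu"  ["vu"]
6. n2.live = 23  [23]
7. n3.off = 28  [terminal]
8. n2.fin = -3  [C.live - 26]
9. n4.pre = "rnyr"  [C₀.pre ++ C₀.ok]
10. n4.ok = "urn"  ["u" ++ C₀.pre]
11. n4.live = 15  [C₁.fin + 18]
12. n5.depth = 3  [terminal]
13. n4.fin = 29  [b.depth + C.live + 11]
14. n1.fin = 3  [C₀.live * -2 + 51]
15. n6.acc = 6  [terminal]
16. n7.pre = "kn"  ["kn"]
17. n7.ok = "zu"  ["zu"]
18. n7.live = -6  [C₀.fin * -1 - 3]
19. n8.sig = true  [C.live > -7]
20. n9.off = 11  [terminal]
21. n8.hot = "zk"  ["zk"]
22. n10.off = 14  [terminal]
23. n7.fin = 19  [C.live + g.off + 11]
24. n0.acc = false  [false]
25. n0.off = "yu"  ["yu"]
26. n0.ok = 0  [f.acc + C₁.fin - 25]
27. n0.pre = -2  [f.acc + C₁.fin - 27]

0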